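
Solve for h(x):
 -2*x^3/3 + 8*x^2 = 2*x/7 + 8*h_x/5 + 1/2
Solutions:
 h(x) = C1 - 5*x^4/48 + 5*x^3/3 - 5*x^2/56 - 5*x/16


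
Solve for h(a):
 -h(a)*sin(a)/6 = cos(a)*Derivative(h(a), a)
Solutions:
 h(a) = C1*cos(a)^(1/6)


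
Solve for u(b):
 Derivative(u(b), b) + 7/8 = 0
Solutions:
 u(b) = C1 - 7*b/8


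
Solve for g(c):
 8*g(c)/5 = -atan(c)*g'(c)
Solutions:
 g(c) = C1*exp(-8*Integral(1/atan(c), c)/5)


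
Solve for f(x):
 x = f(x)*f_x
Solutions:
 f(x) = -sqrt(C1 + x^2)
 f(x) = sqrt(C1 + x^2)


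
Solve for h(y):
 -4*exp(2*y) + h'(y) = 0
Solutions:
 h(y) = C1 + 2*exp(2*y)


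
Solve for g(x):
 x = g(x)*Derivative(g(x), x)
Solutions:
 g(x) = -sqrt(C1 + x^2)
 g(x) = sqrt(C1 + x^2)


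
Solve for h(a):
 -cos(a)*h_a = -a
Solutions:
 h(a) = C1 + Integral(a/cos(a), a)


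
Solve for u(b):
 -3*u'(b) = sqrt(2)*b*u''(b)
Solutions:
 u(b) = C1 + C2*b^(1 - 3*sqrt(2)/2)


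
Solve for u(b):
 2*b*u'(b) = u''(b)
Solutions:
 u(b) = C1 + C2*erfi(b)


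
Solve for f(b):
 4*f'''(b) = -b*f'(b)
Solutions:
 f(b) = C1 + Integral(C2*airyai(-2^(1/3)*b/2) + C3*airybi(-2^(1/3)*b/2), b)


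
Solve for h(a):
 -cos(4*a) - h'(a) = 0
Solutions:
 h(a) = C1 - sin(4*a)/4


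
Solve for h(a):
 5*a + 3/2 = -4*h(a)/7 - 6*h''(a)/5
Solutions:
 h(a) = C1*sin(sqrt(210)*a/21) + C2*cos(sqrt(210)*a/21) - 35*a/4 - 21/8


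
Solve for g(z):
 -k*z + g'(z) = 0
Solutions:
 g(z) = C1 + k*z^2/2


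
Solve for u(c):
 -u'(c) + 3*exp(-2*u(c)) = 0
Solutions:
 u(c) = log(-sqrt(C1 + 6*c))
 u(c) = log(C1 + 6*c)/2


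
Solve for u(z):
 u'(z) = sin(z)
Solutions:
 u(z) = C1 - cos(z)


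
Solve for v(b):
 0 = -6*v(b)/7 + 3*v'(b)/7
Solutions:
 v(b) = C1*exp(2*b)


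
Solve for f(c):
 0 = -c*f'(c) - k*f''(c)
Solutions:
 f(c) = C1 + C2*sqrt(k)*erf(sqrt(2)*c*sqrt(1/k)/2)


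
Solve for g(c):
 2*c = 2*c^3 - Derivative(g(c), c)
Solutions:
 g(c) = C1 + c^4/2 - c^2


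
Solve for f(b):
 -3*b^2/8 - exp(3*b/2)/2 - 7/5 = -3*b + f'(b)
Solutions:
 f(b) = C1 - b^3/8 + 3*b^2/2 - 7*b/5 - exp(3*b/2)/3


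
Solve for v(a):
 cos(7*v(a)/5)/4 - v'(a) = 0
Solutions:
 -a/4 - 5*log(sin(7*v(a)/5) - 1)/14 + 5*log(sin(7*v(a)/5) + 1)/14 = C1


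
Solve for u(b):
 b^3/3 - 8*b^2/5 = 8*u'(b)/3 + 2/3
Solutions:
 u(b) = C1 + b^4/32 - b^3/5 - b/4


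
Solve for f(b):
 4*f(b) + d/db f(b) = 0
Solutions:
 f(b) = C1*exp(-4*b)


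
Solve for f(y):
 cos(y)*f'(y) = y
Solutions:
 f(y) = C1 + Integral(y/cos(y), y)


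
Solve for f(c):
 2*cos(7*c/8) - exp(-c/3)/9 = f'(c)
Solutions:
 f(c) = C1 + 16*sin(7*c/8)/7 + exp(-c/3)/3


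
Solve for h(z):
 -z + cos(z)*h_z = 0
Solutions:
 h(z) = C1 + Integral(z/cos(z), z)


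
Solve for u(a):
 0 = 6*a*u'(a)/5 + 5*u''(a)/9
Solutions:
 u(a) = C1 + C2*erf(3*sqrt(3)*a/5)


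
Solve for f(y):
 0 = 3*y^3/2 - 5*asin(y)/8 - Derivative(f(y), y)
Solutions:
 f(y) = C1 + 3*y^4/8 - 5*y*asin(y)/8 - 5*sqrt(1 - y^2)/8


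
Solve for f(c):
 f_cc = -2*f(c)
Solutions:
 f(c) = C1*sin(sqrt(2)*c) + C2*cos(sqrt(2)*c)


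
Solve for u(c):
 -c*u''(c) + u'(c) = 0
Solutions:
 u(c) = C1 + C2*c^2


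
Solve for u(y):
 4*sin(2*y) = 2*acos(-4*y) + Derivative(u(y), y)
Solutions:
 u(y) = C1 - 2*y*acos(-4*y) - sqrt(1 - 16*y^2)/2 - 2*cos(2*y)


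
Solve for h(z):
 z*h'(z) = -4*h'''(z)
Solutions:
 h(z) = C1 + Integral(C2*airyai(-2^(1/3)*z/2) + C3*airybi(-2^(1/3)*z/2), z)


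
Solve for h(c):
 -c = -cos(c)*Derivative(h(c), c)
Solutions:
 h(c) = C1 + Integral(c/cos(c), c)


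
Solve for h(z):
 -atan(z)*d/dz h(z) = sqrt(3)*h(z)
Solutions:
 h(z) = C1*exp(-sqrt(3)*Integral(1/atan(z), z))


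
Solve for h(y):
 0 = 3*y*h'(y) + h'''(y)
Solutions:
 h(y) = C1 + Integral(C2*airyai(-3^(1/3)*y) + C3*airybi(-3^(1/3)*y), y)


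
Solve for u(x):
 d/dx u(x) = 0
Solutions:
 u(x) = C1


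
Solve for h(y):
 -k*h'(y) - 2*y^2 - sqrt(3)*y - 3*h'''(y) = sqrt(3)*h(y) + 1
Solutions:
 h(y) = C1*exp(2^(1/3)*y*(2*k/(sqrt(4*k^3 + 243) + 9*sqrt(3))^(1/3) - 2^(1/3)*(sqrt(4*k^3 + 243) + 9*sqrt(3))^(1/3))/6) + C2*exp(2^(1/3)*y*(8*k/((-1 + sqrt(3)*I)*(sqrt(4*k^3 + 243) + 9*sqrt(3))^(1/3)) + 2^(1/3)*(sqrt(4*k^3 + 243) + 9*sqrt(3))^(1/3) - 2^(1/3)*sqrt(3)*I*(sqrt(4*k^3 + 243) + 9*sqrt(3))^(1/3))/12) + C3*exp(2^(1/3)*y*(-8*k/((1 + sqrt(3)*I)*(sqrt(4*k^3 + 243) + 9*sqrt(3))^(1/3)) + 2^(1/3)*(sqrt(4*k^3 + 243) + 9*sqrt(3))^(1/3) + 2^(1/3)*sqrt(3)*I*(sqrt(4*k^3 + 243) + 9*sqrt(3))^(1/3))/12) - 4*sqrt(3)*k^2/9 + 4*k*y/3 + sqrt(3)*k/3 - 2*sqrt(3)*y^2/3 - y - sqrt(3)/3


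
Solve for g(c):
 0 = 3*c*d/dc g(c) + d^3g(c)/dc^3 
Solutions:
 g(c) = C1 + Integral(C2*airyai(-3^(1/3)*c) + C3*airybi(-3^(1/3)*c), c)


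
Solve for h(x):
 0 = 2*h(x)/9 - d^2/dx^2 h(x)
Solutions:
 h(x) = C1*exp(-sqrt(2)*x/3) + C2*exp(sqrt(2)*x/3)


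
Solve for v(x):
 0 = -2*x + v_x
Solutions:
 v(x) = C1 + x^2


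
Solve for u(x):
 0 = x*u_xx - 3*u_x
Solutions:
 u(x) = C1 + C2*x^4


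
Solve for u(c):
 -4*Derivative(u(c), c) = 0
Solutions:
 u(c) = C1


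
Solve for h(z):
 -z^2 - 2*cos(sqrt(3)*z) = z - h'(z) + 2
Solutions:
 h(z) = C1 + z^3/3 + z^2/2 + 2*z + 2*sqrt(3)*sin(sqrt(3)*z)/3


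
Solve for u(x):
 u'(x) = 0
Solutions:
 u(x) = C1


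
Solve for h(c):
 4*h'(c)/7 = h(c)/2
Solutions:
 h(c) = C1*exp(7*c/8)


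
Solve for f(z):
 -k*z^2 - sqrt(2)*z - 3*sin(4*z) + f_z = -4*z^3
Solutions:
 f(z) = C1 + k*z^3/3 - z^4 + sqrt(2)*z^2/2 - 3*cos(4*z)/4


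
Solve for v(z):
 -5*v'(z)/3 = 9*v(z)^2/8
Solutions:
 v(z) = 40/(C1 + 27*z)


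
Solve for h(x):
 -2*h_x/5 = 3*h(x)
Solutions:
 h(x) = C1*exp(-15*x/2)


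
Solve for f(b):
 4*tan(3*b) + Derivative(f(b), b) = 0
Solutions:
 f(b) = C1 + 4*log(cos(3*b))/3


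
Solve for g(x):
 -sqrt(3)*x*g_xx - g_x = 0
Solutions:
 g(x) = C1 + C2*x^(1 - sqrt(3)/3)


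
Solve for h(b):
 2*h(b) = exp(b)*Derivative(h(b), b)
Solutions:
 h(b) = C1*exp(-2*exp(-b))


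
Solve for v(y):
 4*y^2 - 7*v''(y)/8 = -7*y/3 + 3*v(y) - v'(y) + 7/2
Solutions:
 v(y) = 4*y^2/3 + 5*y/3 + (C1*sin(2*sqrt(38)*y/7) + C2*cos(2*sqrt(38)*y/7))*exp(4*y/7) - 25/18


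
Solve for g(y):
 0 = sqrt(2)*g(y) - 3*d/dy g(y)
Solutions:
 g(y) = C1*exp(sqrt(2)*y/3)


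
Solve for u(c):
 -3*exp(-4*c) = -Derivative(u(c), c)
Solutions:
 u(c) = C1 - 3*exp(-4*c)/4


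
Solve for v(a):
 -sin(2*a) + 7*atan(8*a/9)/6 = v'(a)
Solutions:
 v(a) = C1 + 7*a*atan(8*a/9)/6 - 21*log(64*a^2 + 81)/32 + cos(2*a)/2


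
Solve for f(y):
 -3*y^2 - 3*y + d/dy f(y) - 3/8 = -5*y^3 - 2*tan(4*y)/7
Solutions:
 f(y) = C1 - 5*y^4/4 + y^3 + 3*y^2/2 + 3*y/8 + log(cos(4*y))/14


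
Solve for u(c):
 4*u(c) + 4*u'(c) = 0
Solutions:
 u(c) = C1*exp(-c)


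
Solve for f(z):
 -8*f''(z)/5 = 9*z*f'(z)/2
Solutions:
 f(z) = C1 + C2*erf(3*sqrt(10)*z/8)


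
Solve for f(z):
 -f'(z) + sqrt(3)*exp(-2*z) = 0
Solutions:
 f(z) = C1 - sqrt(3)*exp(-2*z)/2


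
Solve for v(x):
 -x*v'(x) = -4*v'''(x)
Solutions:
 v(x) = C1 + Integral(C2*airyai(2^(1/3)*x/2) + C3*airybi(2^(1/3)*x/2), x)


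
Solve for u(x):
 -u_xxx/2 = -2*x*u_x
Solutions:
 u(x) = C1 + Integral(C2*airyai(2^(2/3)*x) + C3*airybi(2^(2/3)*x), x)


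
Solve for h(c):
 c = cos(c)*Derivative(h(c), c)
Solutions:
 h(c) = C1 + Integral(c/cos(c), c)


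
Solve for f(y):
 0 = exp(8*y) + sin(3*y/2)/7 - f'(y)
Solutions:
 f(y) = C1 + exp(8*y)/8 - 2*cos(3*y/2)/21


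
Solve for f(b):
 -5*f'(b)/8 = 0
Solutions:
 f(b) = C1


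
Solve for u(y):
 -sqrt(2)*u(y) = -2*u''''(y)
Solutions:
 u(y) = C1*exp(-2^(7/8)*y/2) + C2*exp(2^(7/8)*y/2) + C3*sin(2^(7/8)*y/2) + C4*cos(2^(7/8)*y/2)


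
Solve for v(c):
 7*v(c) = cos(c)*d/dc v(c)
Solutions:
 v(c) = C1*sqrt(sin(c) + 1)*(sin(c)^3 + 3*sin(c)^2 + 3*sin(c) + 1)/(sqrt(sin(c) - 1)*(sin(c)^3 - 3*sin(c)^2 + 3*sin(c) - 1))


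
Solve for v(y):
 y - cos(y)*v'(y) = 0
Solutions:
 v(y) = C1 + Integral(y/cos(y), y)


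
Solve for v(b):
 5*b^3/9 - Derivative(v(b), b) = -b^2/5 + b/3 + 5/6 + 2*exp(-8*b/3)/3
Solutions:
 v(b) = C1 + 5*b^4/36 + b^3/15 - b^2/6 - 5*b/6 + exp(-8*b/3)/4


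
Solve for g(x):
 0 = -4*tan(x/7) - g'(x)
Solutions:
 g(x) = C1 + 28*log(cos(x/7))


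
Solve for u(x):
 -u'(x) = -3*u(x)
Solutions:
 u(x) = C1*exp(3*x)


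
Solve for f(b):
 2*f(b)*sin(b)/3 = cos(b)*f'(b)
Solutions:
 f(b) = C1/cos(b)^(2/3)


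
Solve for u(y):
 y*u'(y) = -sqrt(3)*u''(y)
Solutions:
 u(y) = C1 + C2*erf(sqrt(2)*3^(3/4)*y/6)


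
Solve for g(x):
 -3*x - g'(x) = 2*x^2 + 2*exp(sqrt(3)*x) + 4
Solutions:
 g(x) = C1 - 2*x^3/3 - 3*x^2/2 - 4*x - 2*sqrt(3)*exp(sqrt(3)*x)/3


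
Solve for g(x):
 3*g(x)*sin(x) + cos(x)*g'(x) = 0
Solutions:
 g(x) = C1*cos(x)^3


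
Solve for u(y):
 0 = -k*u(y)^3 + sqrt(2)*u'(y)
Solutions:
 u(y) = -sqrt(-1/(C1 + sqrt(2)*k*y))
 u(y) = sqrt(-1/(C1 + sqrt(2)*k*y))


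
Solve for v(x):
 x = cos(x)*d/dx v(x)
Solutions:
 v(x) = C1 + Integral(x/cos(x), x)


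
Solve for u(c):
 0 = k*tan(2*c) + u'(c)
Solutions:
 u(c) = C1 + k*log(cos(2*c))/2


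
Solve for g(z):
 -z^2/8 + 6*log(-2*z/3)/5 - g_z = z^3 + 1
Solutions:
 g(z) = C1 - z^4/4 - z^3/24 + 6*z*log(-z)/5 + z*(-11 - 6*log(3) + 6*log(2))/5


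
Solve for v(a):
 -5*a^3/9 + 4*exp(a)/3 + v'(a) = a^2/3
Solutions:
 v(a) = C1 + 5*a^4/36 + a^3/9 - 4*exp(a)/3


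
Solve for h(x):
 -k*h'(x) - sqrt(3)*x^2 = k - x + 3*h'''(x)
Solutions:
 h(x) = C1 + C2*exp(-sqrt(3)*x*sqrt(-k)/3) + C3*exp(sqrt(3)*x*sqrt(-k)/3) - x - sqrt(3)*x^3/(3*k) + x^2/(2*k) + 6*sqrt(3)*x/k^2


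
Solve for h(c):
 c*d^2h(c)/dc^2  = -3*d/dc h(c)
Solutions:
 h(c) = C1 + C2/c^2


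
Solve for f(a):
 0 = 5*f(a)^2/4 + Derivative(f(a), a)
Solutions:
 f(a) = 4/(C1 + 5*a)


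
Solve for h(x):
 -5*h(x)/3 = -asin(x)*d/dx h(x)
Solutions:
 h(x) = C1*exp(5*Integral(1/asin(x), x)/3)


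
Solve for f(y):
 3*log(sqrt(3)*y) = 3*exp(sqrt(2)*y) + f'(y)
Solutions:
 f(y) = C1 + 3*y*log(y) + y*(-3 + 3*log(3)/2) - 3*sqrt(2)*exp(sqrt(2)*y)/2


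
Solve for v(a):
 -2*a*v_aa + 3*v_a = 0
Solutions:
 v(a) = C1 + C2*a^(5/2)


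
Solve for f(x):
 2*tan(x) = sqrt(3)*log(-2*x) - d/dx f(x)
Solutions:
 f(x) = C1 + sqrt(3)*x*(log(-x) - 1) + sqrt(3)*x*log(2) + 2*log(cos(x))


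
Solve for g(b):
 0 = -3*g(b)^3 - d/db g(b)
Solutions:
 g(b) = -sqrt(2)*sqrt(-1/(C1 - 3*b))/2
 g(b) = sqrt(2)*sqrt(-1/(C1 - 3*b))/2


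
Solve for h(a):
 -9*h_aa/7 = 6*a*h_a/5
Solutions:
 h(a) = C1 + C2*erf(sqrt(105)*a/15)


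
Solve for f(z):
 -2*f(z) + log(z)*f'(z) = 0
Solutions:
 f(z) = C1*exp(2*li(z))


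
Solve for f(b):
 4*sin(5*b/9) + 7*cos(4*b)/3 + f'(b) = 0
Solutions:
 f(b) = C1 - 7*sin(4*b)/12 + 36*cos(5*b/9)/5


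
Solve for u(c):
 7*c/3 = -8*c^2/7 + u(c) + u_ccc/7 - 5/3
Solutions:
 u(c) = C3*exp(-7^(1/3)*c) + 8*c^2/7 + 7*c/3 + (C1*sin(sqrt(3)*7^(1/3)*c/2) + C2*cos(sqrt(3)*7^(1/3)*c/2))*exp(7^(1/3)*c/2) + 5/3


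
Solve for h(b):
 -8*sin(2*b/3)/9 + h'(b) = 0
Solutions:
 h(b) = C1 - 4*cos(2*b/3)/3


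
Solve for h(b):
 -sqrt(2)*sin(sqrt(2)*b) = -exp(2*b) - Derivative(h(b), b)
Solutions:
 h(b) = C1 - exp(2*b)/2 - cos(sqrt(2)*b)


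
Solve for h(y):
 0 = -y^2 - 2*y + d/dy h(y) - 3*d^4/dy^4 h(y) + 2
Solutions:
 h(y) = C1 + C4*exp(3^(2/3)*y/3) + y^3/3 + y^2 - 2*y + (C2*sin(3^(1/6)*y/2) + C3*cos(3^(1/6)*y/2))*exp(-3^(2/3)*y/6)


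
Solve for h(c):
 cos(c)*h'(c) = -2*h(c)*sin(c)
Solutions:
 h(c) = C1*cos(c)^2


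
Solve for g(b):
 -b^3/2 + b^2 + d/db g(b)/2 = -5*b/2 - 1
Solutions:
 g(b) = C1 + b^4/4 - 2*b^3/3 - 5*b^2/2 - 2*b


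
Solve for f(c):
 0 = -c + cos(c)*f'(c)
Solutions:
 f(c) = C1 + Integral(c/cos(c), c)


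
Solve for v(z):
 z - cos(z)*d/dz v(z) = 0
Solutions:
 v(z) = C1 + Integral(z/cos(z), z)


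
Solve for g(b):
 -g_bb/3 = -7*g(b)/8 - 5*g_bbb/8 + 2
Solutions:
 g(b) = C1*exp(b*(128*2^(1/3)/(135*sqrt(878689) + 126551)^(1/3) + 32 + 2^(2/3)*(135*sqrt(878689) + 126551)^(1/3))/180)*sin(2^(1/3)*sqrt(3)*b*(-2^(1/3)*(135*sqrt(878689) + 126551)^(1/3) + 128/(135*sqrt(878689) + 126551)^(1/3))/180) + C2*exp(b*(128*2^(1/3)/(135*sqrt(878689) + 126551)^(1/3) + 32 + 2^(2/3)*(135*sqrt(878689) + 126551)^(1/3))/180)*cos(2^(1/3)*sqrt(3)*b*(-2^(1/3)*(135*sqrt(878689) + 126551)^(1/3) + 128/(135*sqrt(878689) + 126551)^(1/3))/180) + C3*exp(b*(-2^(2/3)*(135*sqrt(878689) + 126551)^(1/3) - 128*2^(1/3)/(135*sqrt(878689) + 126551)^(1/3) + 16)/90) + 16/7


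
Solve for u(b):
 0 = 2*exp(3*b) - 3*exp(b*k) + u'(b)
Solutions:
 u(b) = C1 - 2*exp(3*b)/3 + 3*exp(b*k)/k


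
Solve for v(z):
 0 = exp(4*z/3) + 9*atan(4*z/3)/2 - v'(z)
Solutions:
 v(z) = C1 + 9*z*atan(4*z/3)/2 + 3*exp(4*z/3)/4 - 27*log(16*z^2 + 9)/16


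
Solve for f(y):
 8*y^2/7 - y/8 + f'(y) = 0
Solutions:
 f(y) = C1 - 8*y^3/21 + y^2/16


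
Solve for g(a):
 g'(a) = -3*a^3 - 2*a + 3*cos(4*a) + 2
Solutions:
 g(a) = C1 - 3*a^4/4 - a^2 + 2*a + 3*sin(4*a)/4


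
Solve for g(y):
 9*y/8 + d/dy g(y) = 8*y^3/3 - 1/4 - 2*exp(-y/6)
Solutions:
 g(y) = C1 + 2*y^4/3 - 9*y^2/16 - y/4 + 12*exp(-y/6)


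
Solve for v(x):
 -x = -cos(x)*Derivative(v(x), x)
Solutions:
 v(x) = C1 + Integral(x/cos(x), x)


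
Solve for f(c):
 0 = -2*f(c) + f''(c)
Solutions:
 f(c) = C1*exp(-sqrt(2)*c) + C2*exp(sqrt(2)*c)


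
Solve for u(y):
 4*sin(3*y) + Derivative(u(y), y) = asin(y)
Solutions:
 u(y) = C1 + y*asin(y) + sqrt(1 - y^2) + 4*cos(3*y)/3


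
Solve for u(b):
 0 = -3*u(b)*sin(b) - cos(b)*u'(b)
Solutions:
 u(b) = C1*cos(b)^3


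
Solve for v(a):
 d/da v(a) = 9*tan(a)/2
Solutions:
 v(a) = C1 - 9*log(cos(a))/2


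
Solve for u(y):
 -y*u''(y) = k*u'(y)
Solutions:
 u(y) = C1 + y^(1 - re(k))*(C2*sin(log(y)*Abs(im(k))) + C3*cos(log(y)*im(k)))


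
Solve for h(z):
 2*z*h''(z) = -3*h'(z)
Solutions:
 h(z) = C1 + C2/sqrt(z)


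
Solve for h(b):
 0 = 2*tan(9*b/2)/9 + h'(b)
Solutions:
 h(b) = C1 + 4*log(cos(9*b/2))/81


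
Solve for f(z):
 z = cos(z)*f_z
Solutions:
 f(z) = C1 + Integral(z/cos(z), z)


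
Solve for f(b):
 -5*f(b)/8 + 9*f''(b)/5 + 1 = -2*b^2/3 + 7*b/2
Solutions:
 f(b) = C1*exp(-5*sqrt(2)*b/12) + C2*exp(5*sqrt(2)*b/12) + 16*b^2/15 - 28*b/5 + 968/125


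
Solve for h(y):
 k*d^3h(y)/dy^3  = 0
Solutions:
 h(y) = C1 + C2*y + C3*y^2


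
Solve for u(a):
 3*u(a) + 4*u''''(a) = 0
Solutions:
 u(a) = (C1*sin(3^(1/4)*a/2) + C2*cos(3^(1/4)*a/2))*exp(-3^(1/4)*a/2) + (C3*sin(3^(1/4)*a/2) + C4*cos(3^(1/4)*a/2))*exp(3^(1/4)*a/2)


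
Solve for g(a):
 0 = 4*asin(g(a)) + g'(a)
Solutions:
 Integral(1/asin(_y), (_y, g(a))) = C1 - 4*a


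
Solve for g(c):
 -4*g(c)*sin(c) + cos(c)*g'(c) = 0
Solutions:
 g(c) = C1/cos(c)^4


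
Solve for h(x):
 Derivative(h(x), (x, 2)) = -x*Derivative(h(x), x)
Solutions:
 h(x) = C1 + C2*erf(sqrt(2)*x/2)


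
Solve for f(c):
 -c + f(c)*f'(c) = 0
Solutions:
 f(c) = -sqrt(C1 + c^2)
 f(c) = sqrt(C1 + c^2)


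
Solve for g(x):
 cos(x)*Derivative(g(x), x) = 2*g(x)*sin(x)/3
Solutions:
 g(x) = C1/cos(x)^(2/3)


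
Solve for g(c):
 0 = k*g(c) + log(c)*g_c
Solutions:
 g(c) = C1*exp(-k*li(c))


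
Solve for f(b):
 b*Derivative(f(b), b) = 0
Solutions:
 f(b) = C1


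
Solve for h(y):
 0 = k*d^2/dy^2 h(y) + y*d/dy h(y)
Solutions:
 h(y) = C1 + C2*sqrt(k)*erf(sqrt(2)*y*sqrt(1/k)/2)


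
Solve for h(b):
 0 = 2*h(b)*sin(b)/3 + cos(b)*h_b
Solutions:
 h(b) = C1*cos(b)^(2/3)


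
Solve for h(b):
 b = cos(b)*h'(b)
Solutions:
 h(b) = C1 + Integral(b/cos(b), b)


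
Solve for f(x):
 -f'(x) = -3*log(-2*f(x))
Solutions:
 -Integral(1/(log(-_y) + log(2)), (_y, f(x)))/3 = C1 - x


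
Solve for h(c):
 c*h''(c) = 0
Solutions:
 h(c) = C1 + C2*c


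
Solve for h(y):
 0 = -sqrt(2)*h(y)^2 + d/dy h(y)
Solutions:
 h(y) = -1/(C1 + sqrt(2)*y)


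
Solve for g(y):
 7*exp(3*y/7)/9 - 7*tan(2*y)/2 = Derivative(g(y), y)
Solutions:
 g(y) = C1 + 49*exp(3*y/7)/27 + 7*log(cos(2*y))/4


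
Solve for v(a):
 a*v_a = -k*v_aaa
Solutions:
 v(a) = C1 + Integral(C2*airyai(a*(-1/k)^(1/3)) + C3*airybi(a*(-1/k)^(1/3)), a)


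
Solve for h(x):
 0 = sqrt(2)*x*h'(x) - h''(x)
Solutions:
 h(x) = C1 + C2*erfi(2^(3/4)*x/2)


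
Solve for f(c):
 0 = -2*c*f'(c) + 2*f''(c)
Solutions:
 f(c) = C1 + C2*erfi(sqrt(2)*c/2)


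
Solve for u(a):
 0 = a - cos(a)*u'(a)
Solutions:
 u(a) = C1 + Integral(a/cos(a), a)


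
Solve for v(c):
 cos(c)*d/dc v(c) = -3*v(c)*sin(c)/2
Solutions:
 v(c) = C1*cos(c)^(3/2)


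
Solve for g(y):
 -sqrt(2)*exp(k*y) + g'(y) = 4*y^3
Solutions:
 g(y) = C1 + y^4 + sqrt(2)*exp(k*y)/k


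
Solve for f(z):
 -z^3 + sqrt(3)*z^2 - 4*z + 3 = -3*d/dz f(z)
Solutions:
 f(z) = C1 + z^4/12 - sqrt(3)*z^3/9 + 2*z^2/3 - z


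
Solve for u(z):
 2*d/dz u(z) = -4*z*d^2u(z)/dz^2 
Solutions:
 u(z) = C1 + C2*sqrt(z)


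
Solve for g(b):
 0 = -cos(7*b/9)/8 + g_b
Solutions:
 g(b) = C1 + 9*sin(7*b/9)/56


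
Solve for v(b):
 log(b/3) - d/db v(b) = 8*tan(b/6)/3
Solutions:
 v(b) = C1 + b*log(b) - b*log(3) - b + 16*log(cos(b/6))


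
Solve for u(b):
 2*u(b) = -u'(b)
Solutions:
 u(b) = C1*exp(-2*b)


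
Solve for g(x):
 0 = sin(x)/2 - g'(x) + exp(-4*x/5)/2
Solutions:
 g(x) = C1 - cos(x)/2 - 5*exp(-4*x/5)/8


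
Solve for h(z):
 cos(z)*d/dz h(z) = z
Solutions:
 h(z) = C1 + Integral(z/cos(z), z)


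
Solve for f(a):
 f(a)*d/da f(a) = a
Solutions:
 f(a) = -sqrt(C1 + a^2)
 f(a) = sqrt(C1 + a^2)


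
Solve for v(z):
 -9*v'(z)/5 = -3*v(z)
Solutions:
 v(z) = C1*exp(5*z/3)


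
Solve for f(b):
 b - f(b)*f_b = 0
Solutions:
 f(b) = -sqrt(C1 + b^2)
 f(b) = sqrt(C1 + b^2)


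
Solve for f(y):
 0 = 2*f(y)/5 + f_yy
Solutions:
 f(y) = C1*sin(sqrt(10)*y/5) + C2*cos(sqrt(10)*y/5)


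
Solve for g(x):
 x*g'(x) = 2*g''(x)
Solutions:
 g(x) = C1 + C2*erfi(x/2)


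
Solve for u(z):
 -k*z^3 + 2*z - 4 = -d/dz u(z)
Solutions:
 u(z) = C1 + k*z^4/4 - z^2 + 4*z


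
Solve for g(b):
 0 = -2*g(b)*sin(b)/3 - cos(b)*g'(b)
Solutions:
 g(b) = C1*cos(b)^(2/3)


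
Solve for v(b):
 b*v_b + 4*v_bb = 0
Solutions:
 v(b) = C1 + C2*erf(sqrt(2)*b/4)


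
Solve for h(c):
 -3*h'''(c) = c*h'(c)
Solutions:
 h(c) = C1 + Integral(C2*airyai(-3^(2/3)*c/3) + C3*airybi(-3^(2/3)*c/3), c)


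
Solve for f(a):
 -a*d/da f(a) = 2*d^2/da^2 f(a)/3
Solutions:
 f(a) = C1 + C2*erf(sqrt(3)*a/2)


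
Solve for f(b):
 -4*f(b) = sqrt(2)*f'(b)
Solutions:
 f(b) = C1*exp(-2*sqrt(2)*b)


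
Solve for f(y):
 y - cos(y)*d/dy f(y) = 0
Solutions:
 f(y) = C1 + Integral(y/cos(y), y)


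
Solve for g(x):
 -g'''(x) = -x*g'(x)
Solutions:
 g(x) = C1 + Integral(C2*airyai(x) + C3*airybi(x), x)


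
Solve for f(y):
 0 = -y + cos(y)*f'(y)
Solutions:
 f(y) = C1 + Integral(y/cos(y), y)


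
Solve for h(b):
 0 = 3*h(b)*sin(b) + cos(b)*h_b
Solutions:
 h(b) = C1*cos(b)^3


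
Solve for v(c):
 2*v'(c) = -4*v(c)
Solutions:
 v(c) = C1*exp(-2*c)


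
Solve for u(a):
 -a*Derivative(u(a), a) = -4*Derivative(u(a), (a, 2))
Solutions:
 u(a) = C1 + C2*erfi(sqrt(2)*a/4)


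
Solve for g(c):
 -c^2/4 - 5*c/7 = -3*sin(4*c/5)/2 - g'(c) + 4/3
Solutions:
 g(c) = C1 + c^3/12 + 5*c^2/14 + 4*c/3 + 15*cos(4*c/5)/8


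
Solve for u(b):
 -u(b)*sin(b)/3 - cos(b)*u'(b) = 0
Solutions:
 u(b) = C1*cos(b)^(1/3)


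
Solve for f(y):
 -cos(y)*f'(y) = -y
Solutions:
 f(y) = C1 + Integral(y/cos(y), y)


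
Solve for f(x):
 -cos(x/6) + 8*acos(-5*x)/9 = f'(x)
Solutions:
 f(x) = C1 + 8*x*acos(-5*x)/9 + 8*sqrt(1 - 25*x^2)/45 - 6*sin(x/6)


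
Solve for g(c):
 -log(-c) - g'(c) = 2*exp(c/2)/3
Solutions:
 g(c) = C1 - c*log(-c) + c - 4*exp(c/2)/3


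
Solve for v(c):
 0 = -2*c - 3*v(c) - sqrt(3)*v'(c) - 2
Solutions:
 v(c) = C1*exp(-sqrt(3)*c) - 2*c/3 - 2/3 + 2*sqrt(3)/9


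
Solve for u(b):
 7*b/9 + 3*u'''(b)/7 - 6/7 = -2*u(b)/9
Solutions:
 u(b) = C3*exp(-14^(1/3)*b/3) - 7*b/2 + (C1*sin(14^(1/3)*sqrt(3)*b/6) + C2*cos(14^(1/3)*sqrt(3)*b/6))*exp(14^(1/3)*b/6) + 27/7


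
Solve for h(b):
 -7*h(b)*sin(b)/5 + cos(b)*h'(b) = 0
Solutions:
 h(b) = C1/cos(b)^(7/5)


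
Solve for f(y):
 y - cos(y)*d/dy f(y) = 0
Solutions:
 f(y) = C1 + Integral(y/cos(y), y)


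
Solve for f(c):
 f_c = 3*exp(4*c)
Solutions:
 f(c) = C1 + 3*exp(4*c)/4


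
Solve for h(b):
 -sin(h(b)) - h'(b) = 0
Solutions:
 h(b) = -acos((-C1 - exp(2*b))/(C1 - exp(2*b))) + 2*pi
 h(b) = acos((-C1 - exp(2*b))/(C1 - exp(2*b)))


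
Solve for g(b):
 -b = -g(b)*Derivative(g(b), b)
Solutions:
 g(b) = -sqrt(C1 + b^2)
 g(b) = sqrt(C1 + b^2)


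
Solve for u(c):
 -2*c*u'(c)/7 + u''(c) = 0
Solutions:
 u(c) = C1 + C2*erfi(sqrt(7)*c/7)


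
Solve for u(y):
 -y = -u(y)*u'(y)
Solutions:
 u(y) = -sqrt(C1 + y^2)
 u(y) = sqrt(C1 + y^2)


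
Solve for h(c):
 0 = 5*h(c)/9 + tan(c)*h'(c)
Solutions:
 h(c) = C1/sin(c)^(5/9)


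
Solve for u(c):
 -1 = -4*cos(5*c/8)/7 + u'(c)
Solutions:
 u(c) = C1 - c + 32*sin(5*c/8)/35


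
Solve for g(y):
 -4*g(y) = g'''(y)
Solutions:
 g(y) = C3*exp(-2^(2/3)*y) + (C1*sin(2^(2/3)*sqrt(3)*y/2) + C2*cos(2^(2/3)*sqrt(3)*y/2))*exp(2^(2/3)*y/2)


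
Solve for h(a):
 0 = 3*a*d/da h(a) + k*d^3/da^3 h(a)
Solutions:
 h(a) = C1 + Integral(C2*airyai(3^(1/3)*a*(-1/k)^(1/3)) + C3*airybi(3^(1/3)*a*(-1/k)^(1/3)), a)


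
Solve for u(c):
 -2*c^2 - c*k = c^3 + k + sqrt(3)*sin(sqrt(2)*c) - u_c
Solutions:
 u(c) = C1 + c^4/4 + 2*c^3/3 + c^2*k/2 + c*k - sqrt(6)*cos(sqrt(2)*c)/2


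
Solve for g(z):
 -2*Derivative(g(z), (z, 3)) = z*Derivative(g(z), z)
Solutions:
 g(z) = C1 + Integral(C2*airyai(-2^(2/3)*z/2) + C3*airybi(-2^(2/3)*z/2), z)


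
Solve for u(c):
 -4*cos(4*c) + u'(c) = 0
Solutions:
 u(c) = C1 + sin(4*c)


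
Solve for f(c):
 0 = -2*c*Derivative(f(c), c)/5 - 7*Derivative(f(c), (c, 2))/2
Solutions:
 f(c) = C1 + C2*erf(sqrt(70)*c/35)


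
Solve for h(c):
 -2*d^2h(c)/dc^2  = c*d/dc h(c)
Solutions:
 h(c) = C1 + C2*erf(c/2)


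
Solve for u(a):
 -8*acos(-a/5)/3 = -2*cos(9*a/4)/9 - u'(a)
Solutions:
 u(a) = C1 + 8*a*acos(-a/5)/3 + 8*sqrt(25 - a^2)/3 - 8*sin(9*a/4)/81


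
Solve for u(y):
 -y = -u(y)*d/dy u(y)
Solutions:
 u(y) = -sqrt(C1 + y^2)
 u(y) = sqrt(C1 + y^2)


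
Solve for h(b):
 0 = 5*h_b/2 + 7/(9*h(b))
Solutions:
 h(b) = -sqrt(C1 - 140*b)/15
 h(b) = sqrt(C1 - 140*b)/15


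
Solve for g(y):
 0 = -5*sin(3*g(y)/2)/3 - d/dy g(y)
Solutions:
 g(y) = -2*acos((-C1 - exp(5*y))/(C1 - exp(5*y)))/3 + 4*pi/3
 g(y) = 2*acos((-C1 - exp(5*y))/(C1 - exp(5*y)))/3


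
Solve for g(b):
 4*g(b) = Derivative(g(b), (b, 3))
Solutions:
 g(b) = C3*exp(2^(2/3)*b) + (C1*sin(2^(2/3)*sqrt(3)*b/2) + C2*cos(2^(2/3)*sqrt(3)*b/2))*exp(-2^(2/3)*b/2)


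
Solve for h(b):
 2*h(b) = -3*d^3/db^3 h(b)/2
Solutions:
 h(b) = C3*exp(-6^(2/3)*b/3) + (C1*sin(2^(2/3)*3^(1/6)*b/2) + C2*cos(2^(2/3)*3^(1/6)*b/2))*exp(6^(2/3)*b/6)


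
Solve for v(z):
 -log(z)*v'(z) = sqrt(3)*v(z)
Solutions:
 v(z) = C1*exp(-sqrt(3)*li(z))


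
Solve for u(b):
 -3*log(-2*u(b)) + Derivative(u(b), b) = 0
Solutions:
 -Integral(1/(log(-_y) + log(2)), (_y, u(b)))/3 = C1 - b


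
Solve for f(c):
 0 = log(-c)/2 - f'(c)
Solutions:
 f(c) = C1 + c*log(-c)/2 - c/2


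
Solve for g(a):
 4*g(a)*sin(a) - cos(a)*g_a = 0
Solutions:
 g(a) = C1/cos(a)^4


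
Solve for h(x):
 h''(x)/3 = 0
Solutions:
 h(x) = C1 + C2*x


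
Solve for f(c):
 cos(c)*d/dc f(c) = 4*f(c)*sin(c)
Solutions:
 f(c) = C1/cos(c)^4


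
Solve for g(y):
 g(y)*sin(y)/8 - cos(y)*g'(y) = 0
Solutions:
 g(y) = C1/cos(y)^(1/8)


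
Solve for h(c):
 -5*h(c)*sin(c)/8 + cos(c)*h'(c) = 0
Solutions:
 h(c) = C1/cos(c)^(5/8)


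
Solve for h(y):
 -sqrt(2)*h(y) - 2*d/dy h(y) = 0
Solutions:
 h(y) = C1*exp(-sqrt(2)*y/2)


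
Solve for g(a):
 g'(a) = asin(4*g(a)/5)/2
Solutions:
 Integral(1/asin(4*_y/5), (_y, g(a))) = C1 + a/2


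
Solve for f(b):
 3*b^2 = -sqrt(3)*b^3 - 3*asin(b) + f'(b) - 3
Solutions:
 f(b) = C1 + sqrt(3)*b^4/4 + b^3 + 3*b*asin(b) + 3*b + 3*sqrt(1 - b^2)


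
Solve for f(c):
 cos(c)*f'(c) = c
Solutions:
 f(c) = C1 + Integral(c/cos(c), c)


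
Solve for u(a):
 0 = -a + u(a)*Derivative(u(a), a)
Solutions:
 u(a) = -sqrt(C1 + a^2)
 u(a) = sqrt(C1 + a^2)


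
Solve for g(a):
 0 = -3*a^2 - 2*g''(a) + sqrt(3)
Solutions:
 g(a) = C1 + C2*a - a^4/8 + sqrt(3)*a^2/4


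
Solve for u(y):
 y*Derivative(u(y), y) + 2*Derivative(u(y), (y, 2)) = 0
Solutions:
 u(y) = C1 + C2*erf(y/2)


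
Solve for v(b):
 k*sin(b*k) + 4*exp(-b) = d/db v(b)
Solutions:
 v(b) = C1 - cos(b*k) - 4*exp(-b)


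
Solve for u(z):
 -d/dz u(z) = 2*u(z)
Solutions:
 u(z) = C1*exp(-2*z)


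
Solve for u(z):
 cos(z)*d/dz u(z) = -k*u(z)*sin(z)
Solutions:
 u(z) = C1*exp(k*log(cos(z)))


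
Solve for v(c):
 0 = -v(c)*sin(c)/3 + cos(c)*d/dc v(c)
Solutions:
 v(c) = C1/cos(c)^(1/3)


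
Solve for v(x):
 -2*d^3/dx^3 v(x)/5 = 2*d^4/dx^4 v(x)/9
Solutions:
 v(x) = C1 + C2*x + C3*x^2 + C4*exp(-9*x/5)


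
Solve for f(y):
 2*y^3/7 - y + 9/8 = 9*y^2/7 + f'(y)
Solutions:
 f(y) = C1 + y^4/14 - 3*y^3/7 - y^2/2 + 9*y/8


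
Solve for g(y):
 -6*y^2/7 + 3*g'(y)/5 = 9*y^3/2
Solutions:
 g(y) = C1 + 15*y^4/8 + 10*y^3/21


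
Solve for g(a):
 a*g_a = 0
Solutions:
 g(a) = C1


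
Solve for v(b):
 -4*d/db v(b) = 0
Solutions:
 v(b) = C1


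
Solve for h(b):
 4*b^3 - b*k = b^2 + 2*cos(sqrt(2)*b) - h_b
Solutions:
 h(b) = C1 - b^4 + b^3/3 + b^2*k/2 + sqrt(2)*sin(sqrt(2)*b)


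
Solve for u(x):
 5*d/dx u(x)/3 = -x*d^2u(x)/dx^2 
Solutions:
 u(x) = C1 + C2/x^(2/3)


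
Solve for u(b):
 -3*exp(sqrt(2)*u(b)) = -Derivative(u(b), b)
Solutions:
 u(b) = sqrt(2)*(2*log(-1/(C1 + 3*b)) - log(2))/4


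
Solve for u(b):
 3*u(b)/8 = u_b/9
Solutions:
 u(b) = C1*exp(27*b/8)


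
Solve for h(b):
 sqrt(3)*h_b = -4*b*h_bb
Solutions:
 h(b) = C1 + C2*b^(1 - sqrt(3)/4)


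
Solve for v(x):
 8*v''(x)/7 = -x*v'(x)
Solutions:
 v(x) = C1 + C2*erf(sqrt(7)*x/4)


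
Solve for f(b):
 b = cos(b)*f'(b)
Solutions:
 f(b) = C1 + Integral(b/cos(b), b)


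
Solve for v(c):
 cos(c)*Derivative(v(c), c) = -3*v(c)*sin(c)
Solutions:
 v(c) = C1*cos(c)^3


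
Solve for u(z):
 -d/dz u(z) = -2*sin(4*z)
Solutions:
 u(z) = C1 - cos(4*z)/2


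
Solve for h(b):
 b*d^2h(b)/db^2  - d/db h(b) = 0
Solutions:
 h(b) = C1 + C2*b^2


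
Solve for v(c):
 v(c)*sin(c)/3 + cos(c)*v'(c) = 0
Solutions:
 v(c) = C1*cos(c)^(1/3)


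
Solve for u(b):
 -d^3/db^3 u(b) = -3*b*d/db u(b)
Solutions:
 u(b) = C1 + Integral(C2*airyai(3^(1/3)*b) + C3*airybi(3^(1/3)*b), b)


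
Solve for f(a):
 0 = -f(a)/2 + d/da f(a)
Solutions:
 f(a) = C1*exp(a/2)


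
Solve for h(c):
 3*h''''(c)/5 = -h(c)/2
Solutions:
 h(c) = (C1*sin(10^(1/4)*3^(3/4)*c/6) + C2*cos(10^(1/4)*3^(3/4)*c/6))*exp(-10^(1/4)*3^(3/4)*c/6) + (C3*sin(10^(1/4)*3^(3/4)*c/6) + C4*cos(10^(1/4)*3^(3/4)*c/6))*exp(10^(1/4)*3^(3/4)*c/6)


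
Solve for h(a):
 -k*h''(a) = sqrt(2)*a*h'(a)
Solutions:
 h(a) = C1 + C2*sqrt(k)*erf(2^(3/4)*a*sqrt(1/k)/2)


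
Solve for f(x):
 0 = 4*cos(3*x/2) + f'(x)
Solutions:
 f(x) = C1 - 8*sin(3*x/2)/3


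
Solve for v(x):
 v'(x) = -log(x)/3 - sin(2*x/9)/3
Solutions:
 v(x) = C1 - x*log(x)/3 + x/3 + 3*cos(2*x/9)/2


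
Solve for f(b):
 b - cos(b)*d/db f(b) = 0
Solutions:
 f(b) = C1 + Integral(b/cos(b), b)


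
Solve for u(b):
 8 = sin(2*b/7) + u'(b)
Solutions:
 u(b) = C1 + 8*b + 7*cos(2*b/7)/2


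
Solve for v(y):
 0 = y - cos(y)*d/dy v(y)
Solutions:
 v(y) = C1 + Integral(y/cos(y), y)


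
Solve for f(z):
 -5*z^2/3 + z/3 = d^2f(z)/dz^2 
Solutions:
 f(z) = C1 + C2*z - 5*z^4/36 + z^3/18


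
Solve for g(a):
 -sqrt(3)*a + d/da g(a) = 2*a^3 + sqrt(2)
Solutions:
 g(a) = C1 + a^4/2 + sqrt(3)*a^2/2 + sqrt(2)*a


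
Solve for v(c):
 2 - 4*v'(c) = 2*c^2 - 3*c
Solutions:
 v(c) = C1 - c^3/6 + 3*c^2/8 + c/2


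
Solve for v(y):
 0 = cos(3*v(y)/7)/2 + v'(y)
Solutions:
 y/2 - 7*log(sin(3*v(y)/7) - 1)/6 + 7*log(sin(3*v(y)/7) + 1)/6 = C1


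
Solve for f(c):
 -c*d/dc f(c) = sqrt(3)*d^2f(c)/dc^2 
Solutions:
 f(c) = C1 + C2*erf(sqrt(2)*3^(3/4)*c/6)


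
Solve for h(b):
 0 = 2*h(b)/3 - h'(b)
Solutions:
 h(b) = C1*exp(2*b/3)


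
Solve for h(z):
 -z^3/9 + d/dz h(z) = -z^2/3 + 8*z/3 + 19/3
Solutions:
 h(z) = C1 + z^4/36 - z^3/9 + 4*z^2/3 + 19*z/3


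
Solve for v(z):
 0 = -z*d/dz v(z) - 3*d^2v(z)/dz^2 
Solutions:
 v(z) = C1 + C2*erf(sqrt(6)*z/6)


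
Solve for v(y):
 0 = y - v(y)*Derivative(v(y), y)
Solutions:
 v(y) = -sqrt(C1 + y^2)
 v(y) = sqrt(C1 + y^2)


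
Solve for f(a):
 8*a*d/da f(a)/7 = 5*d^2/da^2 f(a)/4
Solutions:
 f(a) = C1 + C2*erfi(4*sqrt(35)*a/35)


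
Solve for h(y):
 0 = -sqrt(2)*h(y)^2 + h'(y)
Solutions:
 h(y) = -1/(C1 + sqrt(2)*y)


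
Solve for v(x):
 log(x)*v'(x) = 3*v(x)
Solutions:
 v(x) = C1*exp(3*li(x))


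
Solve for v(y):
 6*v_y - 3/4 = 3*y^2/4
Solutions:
 v(y) = C1 + y^3/24 + y/8


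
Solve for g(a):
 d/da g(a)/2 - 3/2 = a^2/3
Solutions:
 g(a) = C1 + 2*a^3/9 + 3*a


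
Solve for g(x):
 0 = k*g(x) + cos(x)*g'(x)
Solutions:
 g(x) = C1*exp(k*(log(sin(x) - 1) - log(sin(x) + 1))/2)


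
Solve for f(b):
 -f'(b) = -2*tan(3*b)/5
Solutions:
 f(b) = C1 - 2*log(cos(3*b))/15


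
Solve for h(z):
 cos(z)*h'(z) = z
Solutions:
 h(z) = C1 + Integral(z/cos(z), z)


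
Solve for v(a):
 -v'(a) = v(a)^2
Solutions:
 v(a) = 1/(C1 + a)


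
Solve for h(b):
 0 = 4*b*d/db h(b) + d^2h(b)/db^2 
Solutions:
 h(b) = C1 + C2*erf(sqrt(2)*b)


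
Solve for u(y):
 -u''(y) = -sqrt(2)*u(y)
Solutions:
 u(y) = C1*exp(-2^(1/4)*y) + C2*exp(2^(1/4)*y)


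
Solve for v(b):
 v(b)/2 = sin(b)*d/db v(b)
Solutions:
 v(b) = C1*(cos(b) - 1)^(1/4)/(cos(b) + 1)^(1/4)


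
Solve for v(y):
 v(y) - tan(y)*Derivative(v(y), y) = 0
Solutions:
 v(y) = C1*sin(y)


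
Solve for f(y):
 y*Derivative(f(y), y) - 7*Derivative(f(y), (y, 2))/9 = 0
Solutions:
 f(y) = C1 + C2*erfi(3*sqrt(14)*y/14)


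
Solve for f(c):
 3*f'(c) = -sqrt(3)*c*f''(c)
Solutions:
 f(c) = C1 + C2*c^(1 - sqrt(3))


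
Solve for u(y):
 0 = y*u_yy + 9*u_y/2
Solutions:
 u(y) = C1 + C2/y^(7/2)


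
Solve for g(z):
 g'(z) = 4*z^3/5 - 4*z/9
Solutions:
 g(z) = C1 + z^4/5 - 2*z^2/9


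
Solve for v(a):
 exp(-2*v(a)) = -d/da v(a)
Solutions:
 v(a) = log(-sqrt(C1 - 2*a))
 v(a) = log(C1 - 2*a)/2


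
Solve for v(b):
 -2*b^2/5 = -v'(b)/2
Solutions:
 v(b) = C1 + 4*b^3/15


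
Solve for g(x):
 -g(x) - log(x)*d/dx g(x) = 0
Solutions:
 g(x) = C1*exp(-li(x))


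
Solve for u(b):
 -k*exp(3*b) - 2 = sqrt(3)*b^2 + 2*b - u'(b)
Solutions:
 u(b) = C1 + sqrt(3)*b^3/3 + b^2 + 2*b + k*exp(3*b)/3


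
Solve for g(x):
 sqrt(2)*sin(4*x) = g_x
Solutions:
 g(x) = C1 - sqrt(2)*cos(4*x)/4


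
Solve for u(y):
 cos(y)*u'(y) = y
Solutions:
 u(y) = C1 + Integral(y/cos(y), y)


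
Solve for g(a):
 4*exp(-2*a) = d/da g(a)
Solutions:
 g(a) = C1 - 2*exp(-2*a)


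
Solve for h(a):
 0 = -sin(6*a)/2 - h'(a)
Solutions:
 h(a) = C1 + cos(6*a)/12


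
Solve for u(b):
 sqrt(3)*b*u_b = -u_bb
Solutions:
 u(b) = C1 + C2*erf(sqrt(2)*3^(1/4)*b/2)


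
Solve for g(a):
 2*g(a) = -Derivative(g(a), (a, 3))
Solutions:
 g(a) = C3*exp(-2^(1/3)*a) + (C1*sin(2^(1/3)*sqrt(3)*a/2) + C2*cos(2^(1/3)*sqrt(3)*a/2))*exp(2^(1/3)*a/2)


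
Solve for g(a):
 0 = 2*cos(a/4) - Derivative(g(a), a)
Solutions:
 g(a) = C1 + 8*sin(a/4)


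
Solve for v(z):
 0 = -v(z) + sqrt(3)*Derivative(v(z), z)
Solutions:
 v(z) = C1*exp(sqrt(3)*z/3)


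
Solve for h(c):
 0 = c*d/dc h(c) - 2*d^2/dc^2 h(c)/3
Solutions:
 h(c) = C1 + C2*erfi(sqrt(3)*c/2)


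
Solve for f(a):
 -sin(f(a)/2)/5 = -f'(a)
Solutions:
 -a/5 + log(cos(f(a)/2) - 1) - log(cos(f(a)/2) + 1) = C1


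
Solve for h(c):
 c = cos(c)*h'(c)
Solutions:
 h(c) = C1 + Integral(c/cos(c), c)


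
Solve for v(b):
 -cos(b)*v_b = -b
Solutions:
 v(b) = C1 + Integral(b/cos(b), b)


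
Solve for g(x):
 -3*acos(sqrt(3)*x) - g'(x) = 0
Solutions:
 g(x) = C1 - 3*x*acos(sqrt(3)*x) + sqrt(3)*sqrt(1 - 3*x^2)


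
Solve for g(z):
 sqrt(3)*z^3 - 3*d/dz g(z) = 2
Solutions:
 g(z) = C1 + sqrt(3)*z^4/12 - 2*z/3


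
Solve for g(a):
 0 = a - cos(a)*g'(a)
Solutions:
 g(a) = C1 + Integral(a/cos(a), a)


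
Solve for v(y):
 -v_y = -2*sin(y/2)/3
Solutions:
 v(y) = C1 - 4*cos(y/2)/3


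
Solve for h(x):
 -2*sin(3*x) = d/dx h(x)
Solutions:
 h(x) = C1 + 2*cos(3*x)/3


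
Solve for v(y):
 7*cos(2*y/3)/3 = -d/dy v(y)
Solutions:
 v(y) = C1 - 7*sin(2*y/3)/2


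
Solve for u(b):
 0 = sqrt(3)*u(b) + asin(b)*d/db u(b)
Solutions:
 u(b) = C1*exp(-sqrt(3)*Integral(1/asin(b), b))


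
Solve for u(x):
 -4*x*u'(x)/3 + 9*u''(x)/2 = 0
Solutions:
 u(x) = C1 + C2*erfi(2*sqrt(3)*x/9)


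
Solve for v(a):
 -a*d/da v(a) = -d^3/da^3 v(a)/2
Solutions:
 v(a) = C1 + Integral(C2*airyai(2^(1/3)*a) + C3*airybi(2^(1/3)*a), a)


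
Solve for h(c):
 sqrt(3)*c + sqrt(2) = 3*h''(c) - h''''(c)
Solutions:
 h(c) = C1 + C2*c + C3*exp(-sqrt(3)*c) + C4*exp(sqrt(3)*c) + sqrt(3)*c^3/18 + sqrt(2)*c^2/6


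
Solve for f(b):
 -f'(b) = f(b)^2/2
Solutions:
 f(b) = 2/(C1 + b)


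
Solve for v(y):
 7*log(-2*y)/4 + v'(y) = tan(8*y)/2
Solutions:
 v(y) = C1 - 7*y*log(-y)/4 - 7*y*log(2)/4 + 7*y/4 - log(cos(8*y))/16


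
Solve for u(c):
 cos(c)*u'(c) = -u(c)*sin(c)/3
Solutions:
 u(c) = C1*cos(c)^(1/3)


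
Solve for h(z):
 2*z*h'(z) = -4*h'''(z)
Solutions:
 h(z) = C1 + Integral(C2*airyai(-2^(2/3)*z/2) + C3*airybi(-2^(2/3)*z/2), z)


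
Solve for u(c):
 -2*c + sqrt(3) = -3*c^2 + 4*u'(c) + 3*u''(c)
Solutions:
 u(c) = C1 + C2*exp(-4*c/3) + c^3/4 - 13*c^2/16 + sqrt(3)*c/4 + 39*c/32


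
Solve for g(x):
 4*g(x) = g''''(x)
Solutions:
 g(x) = C1*exp(-sqrt(2)*x) + C2*exp(sqrt(2)*x) + C3*sin(sqrt(2)*x) + C4*cos(sqrt(2)*x)


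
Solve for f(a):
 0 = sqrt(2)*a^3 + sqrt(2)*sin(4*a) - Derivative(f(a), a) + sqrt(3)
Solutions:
 f(a) = C1 + sqrt(2)*a^4/4 + sqrt(3)*a - sqrt(2)*cos(4*a)/4


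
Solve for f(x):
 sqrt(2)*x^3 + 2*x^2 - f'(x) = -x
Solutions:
 f(x) = C1 + sqrt(2)*x^4/4 + 2*x^3/3 + x^2/2


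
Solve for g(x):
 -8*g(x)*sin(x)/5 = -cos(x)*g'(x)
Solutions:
 g(x) = C1/cos(x)^(8/5)


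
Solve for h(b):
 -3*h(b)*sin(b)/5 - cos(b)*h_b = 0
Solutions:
 h(b) = C1*cos(b)^(3/5)


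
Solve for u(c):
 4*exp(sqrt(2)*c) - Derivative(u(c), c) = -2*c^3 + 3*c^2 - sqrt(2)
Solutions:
 u(c) = C1 + c^4/2 - c^3 + sqrt(2)*c + 2*sqrt(2)*exp(sqrt(2)*c)


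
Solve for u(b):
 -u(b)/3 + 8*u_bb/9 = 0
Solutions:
 u(b) = C1*exp(-sqrt(6)*b/4) + C2*exp(sqrt(6)*b/4)


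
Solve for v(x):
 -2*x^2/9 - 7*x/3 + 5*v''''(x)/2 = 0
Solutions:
 v(x) = C1 + C2*x + C3*x^2 + C4*x^3 + x^6/4050 + 7*x^5/900


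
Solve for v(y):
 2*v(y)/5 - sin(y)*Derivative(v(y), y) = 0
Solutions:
 v(y) = C1*(cos(y) - 1)^(1/5)/(cos(y) + 1)^(1/5)


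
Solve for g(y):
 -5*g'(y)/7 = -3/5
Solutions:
 g(y) = C1 + 21*y/25


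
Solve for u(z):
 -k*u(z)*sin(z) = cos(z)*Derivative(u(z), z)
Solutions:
 u(z) = C1*exp(k*log(cos(z)))


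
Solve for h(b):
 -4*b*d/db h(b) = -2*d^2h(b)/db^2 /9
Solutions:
 h(b) = C1 + C2*erfi(3*b)


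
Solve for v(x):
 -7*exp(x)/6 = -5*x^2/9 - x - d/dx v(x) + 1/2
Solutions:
 v(x) = C1 - 5*x^3/27 - x^2/2 + x/2 + 7*exp(x)/6


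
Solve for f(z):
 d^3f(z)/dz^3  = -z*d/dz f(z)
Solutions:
 f(z) = C1 + Integral(C2*airyai(-z) + C3*airybi(-z), z)


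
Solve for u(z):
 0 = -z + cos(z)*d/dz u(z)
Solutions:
 u(z) = C1 + Integral(z/cos(z), z)


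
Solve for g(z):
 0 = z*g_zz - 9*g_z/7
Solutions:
 g(z) = C1 + C2*z^(16/7)


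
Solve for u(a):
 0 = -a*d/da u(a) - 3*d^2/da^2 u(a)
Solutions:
 u(a) = C1 + C2*erf(sqrt(6)*a/6)


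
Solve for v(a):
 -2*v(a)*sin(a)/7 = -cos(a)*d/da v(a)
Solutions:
 v(a) = C1/cos(a)^(2/7)


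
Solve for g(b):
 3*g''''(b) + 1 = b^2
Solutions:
 g(b) = C1 + C2*b + C3*b^2 + C4*b^3 + b^6/1080 - b^4/72


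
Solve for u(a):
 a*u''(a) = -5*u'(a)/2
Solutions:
 u(a) = C1 + C2/a^(3/2)


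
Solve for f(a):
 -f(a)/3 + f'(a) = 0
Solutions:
 f(a) = C1*exp(a/3)


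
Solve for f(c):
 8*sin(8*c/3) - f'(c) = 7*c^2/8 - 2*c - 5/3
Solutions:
 f(c) = C1 - 7*c^3/24 + c^2 + 5*c/3 - 3*cos(8*c/3)


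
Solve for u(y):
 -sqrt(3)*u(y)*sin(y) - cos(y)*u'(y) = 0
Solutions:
 u(y) = C1*cos(y)^(sqrt(3))


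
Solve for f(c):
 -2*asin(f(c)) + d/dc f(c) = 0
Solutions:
 Integral(1/asin(_y), (_y, f(c))) = C1 + 2*c


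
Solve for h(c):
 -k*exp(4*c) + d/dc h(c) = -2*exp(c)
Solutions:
 h(c) = C1 + k*exp(4*c)/4 - 2*exp(c)


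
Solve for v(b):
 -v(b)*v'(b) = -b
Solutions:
 v(b) = -sqrt(C1 + b^2)
 v(b) = sqrt(C1 + b^2)


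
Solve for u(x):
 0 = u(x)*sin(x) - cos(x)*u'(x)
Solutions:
 u(x) = C1/cos(x)


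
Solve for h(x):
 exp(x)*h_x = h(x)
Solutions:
 h(x) = C1*exp(-exp(-x))


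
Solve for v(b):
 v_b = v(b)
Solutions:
 v(b) = C1*exp(b)


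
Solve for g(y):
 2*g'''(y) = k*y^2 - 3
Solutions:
 g(y) = C1 + C2*y + C3*y^2 + k*y^5/120 - y^3/4


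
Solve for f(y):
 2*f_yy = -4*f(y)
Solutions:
 f(y) = C1*sin(sqrt(2)*y) + C2*cos(sqrt(2)*y)


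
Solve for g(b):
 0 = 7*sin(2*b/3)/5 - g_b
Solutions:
 g(b) = C1 - 21*cos(2*b/3)/10


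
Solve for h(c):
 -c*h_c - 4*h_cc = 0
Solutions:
 h(c) = C1 + C2*erf(sqrt(2)*c/4)


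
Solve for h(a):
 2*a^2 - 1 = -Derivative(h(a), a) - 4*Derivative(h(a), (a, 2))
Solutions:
 h(a) = C1 + C2*exp(-a/4) - 2*a^3/3 + 8*a^2 - 63*a


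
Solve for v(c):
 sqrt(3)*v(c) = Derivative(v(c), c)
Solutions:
 v(c) = C1*exp(sqrt(3)*c)


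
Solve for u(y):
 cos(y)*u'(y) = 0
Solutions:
 u(y) = C1


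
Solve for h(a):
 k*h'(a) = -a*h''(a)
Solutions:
 h(a) = C1 + a^(1 - re(k))*(C2*sin(log(a)*Abs(im(k))) + C3*cos(log(a)*im(k)))


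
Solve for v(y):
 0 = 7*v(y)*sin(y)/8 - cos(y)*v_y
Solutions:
 v(y) = C1/cos(y)^(7/8)


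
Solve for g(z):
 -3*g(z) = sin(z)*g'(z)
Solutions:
 g(z) = C1*(cos(z) + 1)^(3/2)/(cos(z) - 1)^(3/2)


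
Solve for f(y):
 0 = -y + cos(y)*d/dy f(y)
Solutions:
 f(y) = C1 + Integral(y/cos(y), y)


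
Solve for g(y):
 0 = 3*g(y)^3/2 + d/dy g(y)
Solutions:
 g(y) = -sqrt(-1/(C1 - 3*y))
 g(y) = sqrt(-1/(C1 - 3*y))


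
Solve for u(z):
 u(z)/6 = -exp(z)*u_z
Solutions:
 u(z) = C1*exp(exp(-z)/6)


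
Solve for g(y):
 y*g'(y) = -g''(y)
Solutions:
 g(y) = C1 + C2*erf(sqrt(2)*y/2)


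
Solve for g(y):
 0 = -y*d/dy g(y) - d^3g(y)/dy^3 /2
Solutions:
 g(y) = C1 + Integral(C2*airyai(-2^(1/3)*y) + C3*airybi(-2^(1/3)*y), y)


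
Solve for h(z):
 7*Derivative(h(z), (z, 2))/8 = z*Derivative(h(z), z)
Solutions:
 h(z) = C1 + C2*erfi(2*sqrt(7)*z/7)


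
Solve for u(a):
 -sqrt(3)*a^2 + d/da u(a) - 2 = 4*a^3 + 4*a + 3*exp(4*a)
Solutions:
 u(a) = C1 + a^4 + sqrt(3)*a^3/3 + 2*a^2 + 2*a + 3*exp(4*a)/4


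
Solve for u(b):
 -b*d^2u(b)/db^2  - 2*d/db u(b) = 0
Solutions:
 u(b) = C1 + C2/b
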